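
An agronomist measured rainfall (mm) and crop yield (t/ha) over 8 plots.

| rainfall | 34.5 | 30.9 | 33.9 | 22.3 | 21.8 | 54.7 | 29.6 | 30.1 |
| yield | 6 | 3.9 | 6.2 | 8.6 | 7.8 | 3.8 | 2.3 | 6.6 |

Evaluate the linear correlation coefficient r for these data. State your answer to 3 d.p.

n = 8, Σx = 257.8, Σy = 45.2, Σx² = 9041.06, Σy² = 287.74, Σxy = 1374.11
nΣxy − ΣxΣy = 10992.88 − 11652.56 = -659.68
nΣx² − (Σx)² = 72328.48 − 66460.84 = 5867.64; nΣy² − (Σy)² = 2301.92 − 2043.04 = 258.88
r = -659.68 / √(5867.64 × 258.88) = -659.68 / 1232.4831 ≈ -0.535

-0.535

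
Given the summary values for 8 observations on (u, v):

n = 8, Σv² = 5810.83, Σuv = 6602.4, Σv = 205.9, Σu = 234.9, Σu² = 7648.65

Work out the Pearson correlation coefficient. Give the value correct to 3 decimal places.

r = (nΣuv − ΣuΣv) / √[(nΣu² − (Σu)²)(nΣv² − (Σv)²)]
Numerator: 8×6602.4 − 234.9×205.9 = 4453.29
Denominator: √[(61189.2 − 55178.01)(46486.64 − 42394.81)] = √[6011.19 × 4091.83] = 4959.5128
r = 4453.29 / 4959.5128 ≈ 0.898

0.898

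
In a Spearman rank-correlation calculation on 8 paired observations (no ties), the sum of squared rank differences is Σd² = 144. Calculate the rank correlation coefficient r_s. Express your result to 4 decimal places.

-0.7143

ρ = 1 − 6Σd² / [n(n²−1)] = 1 − 6×144 / (8×63)
  = 1 − 864/504 = 1 − 1.71429 ≈ -0.7143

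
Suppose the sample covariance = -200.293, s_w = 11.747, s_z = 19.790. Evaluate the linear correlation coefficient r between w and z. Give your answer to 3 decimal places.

r = Cov(w,z) / (s_w · s_z) = -200.293 / (11.747 × 19.790)
  = -200.293 / 232.4731 ≈ -0.862

-0.862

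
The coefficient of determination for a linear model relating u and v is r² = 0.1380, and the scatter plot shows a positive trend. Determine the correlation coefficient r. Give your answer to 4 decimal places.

0.3715

|r| = √0.1380 = 0.3715
The association is positive, so r = 0.3715.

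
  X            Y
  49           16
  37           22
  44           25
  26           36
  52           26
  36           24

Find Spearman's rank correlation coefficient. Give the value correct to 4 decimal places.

-0.2571

Rank X: 5, 3, 4, 1, 6, 2
Rank Y: 1, 2, 4, 6, 5, 3
d = rank(X) − rank(Y): 4, 1, 0, -5, 1, -1; Σd² = 44
ρ = 1 − 6Σd² / [n(n²−1)] = 1 − 6×44 / (6×35) = 1 − 264/210 ≈ -0.2571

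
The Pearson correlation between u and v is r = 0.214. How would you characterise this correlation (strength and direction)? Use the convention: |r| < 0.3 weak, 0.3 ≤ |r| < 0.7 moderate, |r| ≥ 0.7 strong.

r = 0.214 > 0 so the relationship is positive.
|r| = 0.214, which falls in the weak range.

weak positive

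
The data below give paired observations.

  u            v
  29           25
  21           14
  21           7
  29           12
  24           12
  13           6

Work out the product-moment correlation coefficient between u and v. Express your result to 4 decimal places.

n = 6, Σu = 137, Σv = 76, Σu² = 3309, Σv² = 1194, Σuv = 1880
nΣuv − ΣuΣv = 11280 − 10412 = 868
nΣu² − (Σu)² = 19854 − 18769 = 1085; nΣv² − (Σv)² = 7164 − 5776 = 1388
r = 868 / √(1085 × 1388) = 868 / 1227.1838 ≈ 0.7073

0.7073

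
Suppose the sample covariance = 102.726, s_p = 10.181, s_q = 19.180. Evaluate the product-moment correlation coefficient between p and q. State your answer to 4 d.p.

0.5261

r = Cov(p,q) / (s_p · s_q) = 102.726 / (10.181 × 19.180)
  = 102.726 / 195.2716 ≈ 0.5261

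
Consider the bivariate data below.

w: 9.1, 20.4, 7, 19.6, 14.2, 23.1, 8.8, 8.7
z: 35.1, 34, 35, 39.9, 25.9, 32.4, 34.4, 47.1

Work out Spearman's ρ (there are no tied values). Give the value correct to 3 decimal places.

Rank w: 4, 7, 1, 6, 5, 8, 3, 2
Rank z: 6, 3, 5, 7, 1, 2, 4, 8
d = rank(w) − rank(z): -2, 4, -4, -1, 4, 6, -1, -6; Σd² = 126
ρ = 1 − 6Σd² / [n(n²−1)] = 1 − 6×126 / (8×63) = 1 − 756/504 ≈ -0.500

-0.500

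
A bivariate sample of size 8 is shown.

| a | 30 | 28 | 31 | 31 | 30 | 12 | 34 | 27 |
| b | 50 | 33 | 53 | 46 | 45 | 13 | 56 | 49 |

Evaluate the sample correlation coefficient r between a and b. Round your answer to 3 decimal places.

n = 8, Σa = 223, Σb = 345, Σa² = 6535, Σb² = 16245, Σab = 10226
nΣab − ΣaΣb = 81808 − 76935 = 4873
nΣa² − (Σa)² = 52280 − 49729 = 2551; nΣb² − (Σb)² = 129960 − 119025 = 10935
r = 4873 / √(2551 × 10935) = 4873 / 5281.5892 ≈ 0.923

0.923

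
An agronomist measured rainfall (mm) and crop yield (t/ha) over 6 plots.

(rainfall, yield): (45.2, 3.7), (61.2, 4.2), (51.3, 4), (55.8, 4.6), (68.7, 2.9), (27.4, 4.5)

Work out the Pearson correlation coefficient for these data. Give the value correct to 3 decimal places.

n = 6, Σx = 309.6, Σy = 23.9, Σx² = 17004.26, Σy² = 97.15, Σxy = 1208.69
nΣxy − ΣxΣy = 7252.14 − 7399.44 = -147.3
nΣx² − (Σx)² = 102025.56 − 95852.16 = 6173.4; nΣy² − (Σy)² = 582.9 − 571.21 = 11.69
r = -147.3 / √(6173.4 × 11.69) = -147.3 / 268.6392 ≈ -0.548

-0.548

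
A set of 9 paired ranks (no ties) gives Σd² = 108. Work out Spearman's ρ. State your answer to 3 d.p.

ρ = 1 − 6Σd² / [n(n²−1)] = 1 − 6×108 / (9×80)
  = 1 − 648/720 = 1 − 0.9000 ≈ 0.100

0.100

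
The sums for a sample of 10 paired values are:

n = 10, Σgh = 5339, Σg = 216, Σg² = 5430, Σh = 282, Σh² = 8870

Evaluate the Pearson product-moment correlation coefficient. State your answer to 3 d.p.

r = (nΣgh − ΣgΣh) / √[(nΣg² − (Σg)²)(nΣh² − (Σh)²)]
Numerator: 10×5339 − 216×282 = -7522
Denominator: √[(54300 − 46656)(88700 − 79524)] = √[7644 × 9176] = 8375.0429
r = -7522 / 8375.0429 ≈ -0.898

-0.898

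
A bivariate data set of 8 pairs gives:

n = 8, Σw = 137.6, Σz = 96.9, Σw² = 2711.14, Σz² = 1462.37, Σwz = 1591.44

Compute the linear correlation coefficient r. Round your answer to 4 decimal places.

r = (nΣwz − ΣwΣz) / √[(nΣw² − (Σw)²)(nΣz² − (Σz)²)]
Numerator: 8×1591.44 − 137.6×96.9 = -601.92
Denominator: √[(21689.12 − 18933.76)(11698.96 − 9389.61)] = √[2755.36 × 2309.35] = 2522.5167
r = -601.92 / 2522.5167 ≈ -0.2386

-0.2386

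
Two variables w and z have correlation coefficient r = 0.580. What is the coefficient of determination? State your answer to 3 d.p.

r² = (0.580)² = 0.336

0.336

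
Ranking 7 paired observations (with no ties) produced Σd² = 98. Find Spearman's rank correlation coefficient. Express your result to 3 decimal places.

-0.750

ρ = 1 − 6Σd² / [n(n²−1)] = 1 − 6×98 / (7×48)
  = 1 − 588/336 = 1 − 1.7500 ≈ -0.750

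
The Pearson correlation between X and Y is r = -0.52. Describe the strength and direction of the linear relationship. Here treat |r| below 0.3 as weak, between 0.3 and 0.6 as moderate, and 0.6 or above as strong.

r = -0.52 < 0 so the relationship is negative.
|r| = 0.52, which falls in the moderate range.

moderate negative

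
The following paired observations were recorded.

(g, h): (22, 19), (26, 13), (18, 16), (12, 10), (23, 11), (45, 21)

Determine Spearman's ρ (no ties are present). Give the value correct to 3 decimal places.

0.543

Rank g: 3, 5, 2, 1, 4, 6
Rank h: 5, 3, 4, 1, 2, 6
d = rank(g) − rank(h): -2, 2, -2, 0, 2, 0; Σd² = 16
ρ = 1 − 6Σd² / [n(n²−1)] = 1 − 6×16 / (6×35) = 1 − 96/210 ≈ 0.543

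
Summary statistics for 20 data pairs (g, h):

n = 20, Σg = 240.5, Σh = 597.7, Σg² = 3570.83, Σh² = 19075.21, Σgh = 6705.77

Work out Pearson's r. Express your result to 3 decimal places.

-0.531

r = (nΣgh − ΣgΣh) / √[(nΣg² − (Σg)²)(nΣh² − (Σh)²)]
Numerator: 20×6705.77 − 240.5×597.7 = -9631.45
Denominator: √[(71416.6 − 57840.25)(381504.2 − 357245.29)] = √[13576.35 × 24258.91] = 18147.9325
r = -9631.45 / 18147.9325 ≈ -0.531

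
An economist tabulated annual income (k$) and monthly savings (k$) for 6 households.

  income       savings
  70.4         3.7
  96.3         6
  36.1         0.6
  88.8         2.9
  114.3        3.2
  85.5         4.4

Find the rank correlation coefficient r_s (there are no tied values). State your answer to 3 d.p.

0.371

Rank income: 2, 5, 1, 4, 6, 3
Rank savings: 4, 6, 1, 2, 3, 5
d = rank(income) − rank(savings): -2, -1, 0, 2, 3, -2; Σd² = 22
ρ = 1 − 6Σd² / [n(n²−1)] = 1 − 6×22 / (6×35) = 1 − 132/210 ≈ 0.371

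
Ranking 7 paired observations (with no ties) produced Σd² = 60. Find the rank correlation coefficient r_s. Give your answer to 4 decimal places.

-0.0714

ρ = 1 − 6Σd² / [n(n²−1)] = 1 − 6×60 / (7×48)
  = 1 − 360/336 = 1 − 1.07143 ≈ -0.0714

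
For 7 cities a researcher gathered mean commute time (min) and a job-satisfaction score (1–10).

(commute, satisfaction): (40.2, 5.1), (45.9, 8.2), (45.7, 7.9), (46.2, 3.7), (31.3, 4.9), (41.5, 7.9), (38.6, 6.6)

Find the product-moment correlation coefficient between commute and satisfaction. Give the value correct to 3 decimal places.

n = 7, Σx = 289.4, Σy = 44.3, Σx² = 12137.68, Σy² = 299.33, Σxy = 1849.35
nΣxy − ΣxΣy = 12945.45 − 12820.42 = 125.03
nΣx² − (Σx)² = 84963.76 − 83752.36 = 1211.4; nΣy² − (Σy)² = 2095.31 − 1962.49 = 132.82
r = 125.03 / √(1211.4 × 132.82) = 125.03 / 401.1211 ≈ 0.312

0.312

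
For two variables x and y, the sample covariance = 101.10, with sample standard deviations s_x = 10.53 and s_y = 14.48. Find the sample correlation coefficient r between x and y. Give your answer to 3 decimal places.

r = Cov(x,y) / (s_x · s_y) = 101.10 / (10.53 × 14.48)
  = 101.10 / 152.4744 ≈ 0.663

0.663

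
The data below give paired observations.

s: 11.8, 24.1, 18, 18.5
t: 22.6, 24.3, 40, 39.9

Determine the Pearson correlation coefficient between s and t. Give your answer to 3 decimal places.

n = 4, Σs = 72.4, Σt = 126.8, Σs² = 1386.3, Σt² = 4293.26, Σst = 2310.46
nΣst − ΣsΣt = 9241.84 − 9180.32 = 61.52
nΣs² − (Σs)² = 5545.2 − 5241.76 = 303.44; nΣt² − (Σt)² = 17173.04 − 16078.24 = 1094.8
r = 61.52 / √(303.44 × 1094.8) = 61.52 / 576.3732 ≈ 0.107

0.107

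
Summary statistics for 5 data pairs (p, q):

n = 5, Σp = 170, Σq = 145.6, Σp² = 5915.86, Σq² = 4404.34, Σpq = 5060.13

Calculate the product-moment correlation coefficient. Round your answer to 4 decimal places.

r = (nΣpq − ΣpΣq) / √[(nΣp² − (Σp)²)(nΣq² − (Σq)²)]
Numerator: 5×5060.13 − 170×145.6 = 548.65
Denominator: √[(29579.3 − 28900)(22021.7 − 21199.36)] = √[679.3 × 822.34] = 747.4059
r = 548.65 / 747.4059 ≈ 0.7341

0.7341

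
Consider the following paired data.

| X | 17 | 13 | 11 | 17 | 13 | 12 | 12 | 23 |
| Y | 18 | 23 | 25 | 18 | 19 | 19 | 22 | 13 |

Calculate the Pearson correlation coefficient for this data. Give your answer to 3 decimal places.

n = 8, ΣX = 118, ΣY = 157, ΣX² = 1854, ΣY² = 3177, ΣXY = 2224
nΣXY − ΣXΣY = 17792 − 18526 = -734
nΣX² − (ΣX)² = 14832 − 13924 = 908; nΣY² − (ΣY)² = 25416 − 24649 = 767
r = -734 / √(908 × 767) = -734 / 834.5274 ≈ -0.880

-0.880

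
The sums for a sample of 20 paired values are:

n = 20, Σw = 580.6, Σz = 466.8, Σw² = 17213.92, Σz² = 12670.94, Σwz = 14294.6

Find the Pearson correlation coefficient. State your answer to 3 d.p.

0.931

r = (nΣwz − ΣwΣz) / √[(nΣw² − (Σw)²)(nΣz² − (Σz)²)]
Numerator: 20×14294.6 − 580.6×466.8 = 14867.92
Denominator: √[(344278.4 − 337096.36)(253418.8 − 217902.24)] = √[7182.04 × 35516.56] = 15971.2665
r = 14867.92 / 15971.2665 ≈ 0.931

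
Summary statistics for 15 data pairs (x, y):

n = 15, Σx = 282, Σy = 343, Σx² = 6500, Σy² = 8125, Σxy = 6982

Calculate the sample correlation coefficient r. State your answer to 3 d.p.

r = (nΣxy − ΣxΣy) / √[(nΣx² − (Σx)²)(nΣy² − (Σy)²)]
Numerator: 15×6982 − 282×343 = 8004
Denominator: √[(97500 − 79524)(121875 − 117649)] = √[17976 × 4226] = 8715.8807
r = 8004 / 8715.8807 ≈ 0.918

0.918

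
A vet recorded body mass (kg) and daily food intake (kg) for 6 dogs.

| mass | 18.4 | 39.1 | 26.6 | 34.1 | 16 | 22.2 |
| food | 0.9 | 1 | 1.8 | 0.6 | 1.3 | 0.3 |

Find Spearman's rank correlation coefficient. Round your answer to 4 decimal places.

-0.0857

Rank mass: 2, 6, 4, 5, 1, 3
Rank food: 3, 4, 6, 2, 5, 1
d = rank(mass) − rank(food): -1, 2, -2, 3, -4, 2; Σd² = 38
ρ = 1 − 6Σd² / [n(n²−1)] = 1 − 6×38 / (6×35) = 1 − 228/210 ≈ -0.0857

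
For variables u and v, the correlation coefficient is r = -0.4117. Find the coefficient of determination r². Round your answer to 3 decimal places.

r² = (-0.4117)² = 0.169

0.169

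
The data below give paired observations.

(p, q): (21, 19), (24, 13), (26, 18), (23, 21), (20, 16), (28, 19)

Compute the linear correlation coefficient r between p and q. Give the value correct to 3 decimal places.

n = 6, Σp = 142, Σq = 106, Σp² = 3406, Σq² = 1912, Σpq = 2514
nΣpq − ΣpΣq = 15084 − 15052 = 32
nΣp² − (Σp)² = 20436 − 20164 = 272; nΣq² − (Σq)² = 11472 − 11236 = 236
r = 32 / √(272 × 236) = 32 / 253.3614 ≈ 0.126

0.126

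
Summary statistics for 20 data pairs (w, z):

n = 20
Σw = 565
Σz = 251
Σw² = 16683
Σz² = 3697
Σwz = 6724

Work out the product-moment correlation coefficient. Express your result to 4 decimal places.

r = (nΣwz − ΣwΣz) / √[(nΣw² − (Σw)²)(nΣz² − (Σz)²)]
Numerator: 20×6724 − 565×251 = -7335
Denominator: √[(333660 − 319225)(73940 − 63001)] = √[14435 × 10939] = 12566.0043
r = -7335 / 12566.0043 ≈ -0.5837

-0.5837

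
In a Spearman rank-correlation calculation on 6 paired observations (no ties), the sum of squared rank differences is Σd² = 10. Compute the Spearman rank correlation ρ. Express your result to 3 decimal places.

ρ = 1 − 6Σd² / [n(n²−1)] = 1 − 6×10 / (6×35)
  = 1 − 60/210 = 1 − 0.2857 ≈ 0.714

0.714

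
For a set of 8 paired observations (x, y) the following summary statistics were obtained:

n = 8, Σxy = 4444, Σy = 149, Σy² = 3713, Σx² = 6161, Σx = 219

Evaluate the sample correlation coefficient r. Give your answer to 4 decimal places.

0.9257

r = (nΣxy − ΣxΣy) / √[(nΣx² − (Σx)²)(nΣy² − (Σy)²)]
Numerator: 8×4444 − 219×149 = 2921
Denominator: √[(49288 − 47961)(29704 − 22201)] = √[1327 × 7503] = 3155.3892
r = 2921 / 3155.3892 ≈ 0.9257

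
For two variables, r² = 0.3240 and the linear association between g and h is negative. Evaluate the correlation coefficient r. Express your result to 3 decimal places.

|r| = √0.3240 = 0.569
The association is negative, so r = −0.569.

-0.569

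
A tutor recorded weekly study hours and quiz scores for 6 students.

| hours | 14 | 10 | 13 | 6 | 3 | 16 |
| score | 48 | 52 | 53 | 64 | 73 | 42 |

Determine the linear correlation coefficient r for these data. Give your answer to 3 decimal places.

-0.973

n = 6, Σx = 62, Σy = 332, Σx² = 766, Σy² = 19006, Σxy = 3156
nΣxy − ΣxΣy = 18936 − 20584 = -1648
nΣx² − (Σx)² = 4596 − 3844 = 752; nΣy² − (Σy)² = 114036 − 110224 = 3812
r = -1648 / √(752 × 3812) = -1648 / 1693.1107 ≈ -0.973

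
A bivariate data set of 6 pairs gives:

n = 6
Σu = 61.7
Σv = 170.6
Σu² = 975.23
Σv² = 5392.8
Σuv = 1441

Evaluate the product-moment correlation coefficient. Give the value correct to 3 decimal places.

r = (nΣuv − ΣuΣv) / √[(nΣu² − (Σu)²)(nΣv² − (Σv)²)]
Numerator: 6×1441 − 61.7×170.6 = -1880.02
Denominator: √[(5851.38 − 3806.89)(32356.8 − 29104.36)] = √[2044.49 × 3252.44] = 2578.6782
r = -1880.02 / 2578.6782 ≈ -0.729

-0.729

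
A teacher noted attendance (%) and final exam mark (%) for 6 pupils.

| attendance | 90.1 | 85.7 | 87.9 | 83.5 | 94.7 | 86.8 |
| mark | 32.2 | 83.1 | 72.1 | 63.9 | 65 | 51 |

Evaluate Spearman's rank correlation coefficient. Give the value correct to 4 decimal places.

Rank attendance: 5, 2, 4, 1, 6, 3
Rank mark: 1, 6, 5, 3, 4, 2
d = rank(attendance) − rank(mark): 4, -4, -1, -2, 2, 1; Σd² = 42
ρ = 1 − 6Σd² / [n(n²−1)] = 1 − 6×42 / (6×35) = 1 − 252/210 ≈ -0.2000

-0.2000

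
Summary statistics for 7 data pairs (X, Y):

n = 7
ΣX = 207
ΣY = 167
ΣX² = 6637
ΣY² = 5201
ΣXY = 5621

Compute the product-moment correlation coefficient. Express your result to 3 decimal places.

r = (nΣXY − ΣXΣY) / √[(nΣX² − (ΣX)²)(nΣY² − (ΣY)²)]
Numerator: 7×5621 − 207×167 = 4778
Denominator: √[(46459 − 42849)(36407 − 27889)] = √[3610 × 8518] = 5545.2664
r = 4778 / 5545.2664 ≈ 0.862

0.862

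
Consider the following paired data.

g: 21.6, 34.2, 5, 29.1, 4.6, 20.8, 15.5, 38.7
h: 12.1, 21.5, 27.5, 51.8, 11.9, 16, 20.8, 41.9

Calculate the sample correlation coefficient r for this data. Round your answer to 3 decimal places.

n = 8, Σg = 169.5, Σh = 203.5, Σg² = 4699.75, Σh² = 6634.01, Σgh = 4973.01
nΣgh − ΣgΣh = 39784.08 − 34493.25 = 5290.83
nΣg² − (Σg)² = 37598 − 28730.25 = 8867.75; nΣh² − (Σh)² = 53072.08 − 41412.25 = 11659.83
r = 5290.83 / √(8867.75 × 11659.83) = 5290.83 / 10168.4049 ≈ 0.520

0.520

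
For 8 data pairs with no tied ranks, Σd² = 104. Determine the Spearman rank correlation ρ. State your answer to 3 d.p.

-0.238

ρ = 1 − 6Σd² / [n(n²−1)] = 1 − 6×104 / (8×63)
  = 1 − 624/504 = 1 − 1.2381 ≈ -0.238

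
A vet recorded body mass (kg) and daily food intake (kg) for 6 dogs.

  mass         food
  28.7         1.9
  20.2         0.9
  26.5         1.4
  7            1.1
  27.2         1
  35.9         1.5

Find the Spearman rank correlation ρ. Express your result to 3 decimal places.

Rank mass: 5, 2, 3, 1, 4, 6
Rank food: 6, 1, 4, 3, 2, 5
d = rank(mass) − rank(food): -1, 1, -1, -2, 2, 1; Σd² = 12
ρ = 1 − 6Σd² / [n(n²−1)] = 1 − 6×12 / (6×35) = 1 − 72/210 ≈ 0.657

0.657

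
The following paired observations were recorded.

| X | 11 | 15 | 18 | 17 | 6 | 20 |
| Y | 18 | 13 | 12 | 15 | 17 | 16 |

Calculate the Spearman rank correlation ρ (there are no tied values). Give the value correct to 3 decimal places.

Rank X: 2, 3, 5, 4, 1, 6
Rank Y: 6, 2, 1, 3, 5, 4
d = rank(X) − rank(Y): -4, 1, 4, 1, -4, 2; Σd² = 54
ρ = 1 − 6Σd² / [n(n²−1)] = 1 − 6×54 / (6×35) = 1 − 324/210 ≈ -0.543

-0.543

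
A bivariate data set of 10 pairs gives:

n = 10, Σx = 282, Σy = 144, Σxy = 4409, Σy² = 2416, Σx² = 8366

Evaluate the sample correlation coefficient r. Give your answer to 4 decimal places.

0.9253

r = (nΣxy − ΣxΣy) / √[(nΣx² − (Σx)²)(nΣy² − (Σy)²)]
Numerator: 10×4409 − 282×144 = 3482
Denominator: √[(83660 − 79524)(24160 − 20736)] = √[4136 × 3424] = 3763.1986
r = 3482 / 3763.1986 ≈ 0.9253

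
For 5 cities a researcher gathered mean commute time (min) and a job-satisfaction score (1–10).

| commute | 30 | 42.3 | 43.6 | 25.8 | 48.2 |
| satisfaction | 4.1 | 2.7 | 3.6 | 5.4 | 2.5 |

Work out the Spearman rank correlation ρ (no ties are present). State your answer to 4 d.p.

Rank commute: 2, 3, 4, 1, 5
Rank satisfaction: 4, 2, 3, 5, 1
d = rank(commute) − rank(satisfaction): -2, 1, 1, -4, 4; Σd² = 38
ρ = 1 − 6Σd² / [n(n²−1)] = 1 − 6×38 / (5×24) = 1 − 228/120 ≈ -0.9000

-0.9000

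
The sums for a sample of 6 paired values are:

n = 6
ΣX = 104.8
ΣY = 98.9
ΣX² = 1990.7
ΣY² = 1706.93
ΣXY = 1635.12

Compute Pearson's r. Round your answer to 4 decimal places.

-0.8328

r = (nΣXY − ΣXΣY) / √[(nΣX² − (ΣX)²)(nΣY² − (ΣY)²)]
Numerator: 6×1635.12 − 104.8×98.9 = -554
Denominator: √[(11944.2 − 10983.04)(10241.58 − 9781.21)] = √[961.16 × 460.37] = 665.1986
r = -554 / 665.1986 ≈ -0.8328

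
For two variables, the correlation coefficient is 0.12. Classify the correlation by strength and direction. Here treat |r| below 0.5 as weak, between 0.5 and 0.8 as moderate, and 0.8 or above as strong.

weak positive

r = 0.12 > 0 so the relationship is positive.
|r| = 0.12, which falls in the weak range.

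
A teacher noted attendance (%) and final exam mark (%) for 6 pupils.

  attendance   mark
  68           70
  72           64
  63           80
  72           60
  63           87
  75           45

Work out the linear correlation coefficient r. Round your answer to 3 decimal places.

n = 6, Σx = 413, Σy = 406, Σx² = 28555, Σy² = 28590, Σxy = 27584
nΣxy − ΣxΣy = 165504 − 167678 = -2174
nΣx² − (Σx)² = 171330 − 170569 = 761; nΣy² − (Σy)² = 171540 − 164836 = 6704
r = -2174 / √(761 × 6704) = -2174 / 2258.7041 ≈ -0.962

-0.962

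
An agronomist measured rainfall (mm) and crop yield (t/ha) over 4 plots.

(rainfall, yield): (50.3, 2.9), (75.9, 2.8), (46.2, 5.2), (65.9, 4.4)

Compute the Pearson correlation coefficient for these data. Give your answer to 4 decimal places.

-0.4717

n = 4, Σx = 238.3, Σy = 15.3, Σx² = 14768.15, Σy² = 62.65, Σxy = 888.59
nΣxy − ΣxΣy = 3554.36 − 3645.99 = -91.63
nΣx² − (Σx)² = 59072.6 − 56786.89 = 2285.71; nΣy² − (Σy)² = 250.6 − 234.09 = 16.51
r = -91.63 / √(2285.71 × 16.51) = -91.63 / 194.2603 ≈ -0.4717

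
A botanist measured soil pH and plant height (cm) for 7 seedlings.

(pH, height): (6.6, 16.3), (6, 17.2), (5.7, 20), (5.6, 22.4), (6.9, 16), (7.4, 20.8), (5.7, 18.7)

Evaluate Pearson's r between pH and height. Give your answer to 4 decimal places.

-0.2885

n = 7, Σx = 43.9, Σy = 131.4, Σx² = 278.27, Σy² = 2501.62, Σxy = 821.13
nΣxy − ΣxΣy = 5747.91 − 5768.46 = -20.55
nΣx² − (Σx)² = 1947.89 − 1927.21 = 20.68; nΣy² − (Σy)² = 17511.34 − 17265.96 = 245.38
r = -20.55 / √(20.68 × 245.38) = -20.55 / 71.2352 ≈ -0.2885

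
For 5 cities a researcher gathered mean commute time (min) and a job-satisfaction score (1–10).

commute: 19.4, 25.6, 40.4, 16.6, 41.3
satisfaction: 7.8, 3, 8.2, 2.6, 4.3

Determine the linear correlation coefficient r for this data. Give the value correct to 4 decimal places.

n = 5, Σx = 143.3, Σy = 25.9, Σx² = 4645.13, Σy² = 162.33, Σxy = 780.15
nΣxy − ΣxΣy = 3900.75 − 3711.47 = 189.28
nΣx² − (Σx)² = 23225.65 − 20534.89 = 2690.76; nΣy² − (Σy)² = 811.65 − 670.81 = 140.84
r = 189.28 / √(2690.76 × 140.84) = 189.28 / 615.6027 ≈ 0.3075

0.3075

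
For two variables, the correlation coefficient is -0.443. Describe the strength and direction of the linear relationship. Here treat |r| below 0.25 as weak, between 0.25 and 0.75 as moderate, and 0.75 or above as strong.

moderate negative

r = -0.443 < 0 so the relationship is negative.
|r| = 0.443, which falls in the moderate range.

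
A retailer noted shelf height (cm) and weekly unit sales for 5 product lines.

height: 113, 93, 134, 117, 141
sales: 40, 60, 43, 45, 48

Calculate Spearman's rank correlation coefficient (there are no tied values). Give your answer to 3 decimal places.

-0.100

Rank height: 2, 1, 4, 3, 5
Rank sales: 1, 5, 2, 3, 4
d = rank(height) − rank(sales): 1, -4, 2, 0, 1; Σd² = 22
ρ = 1 − 6Σd² / [n(n²−1)] = 1 − 6×22 / (5×24) = 1 − 132/120 ≈ -0.100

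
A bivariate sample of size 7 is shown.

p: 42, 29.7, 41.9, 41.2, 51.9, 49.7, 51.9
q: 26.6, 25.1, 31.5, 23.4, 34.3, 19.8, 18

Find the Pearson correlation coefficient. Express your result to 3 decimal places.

-0.091

n = 7, Σp = 308.3, Σq = 178.7, Σp² = 13956.45, Σq² = 4769.91, Σpq = 7845.03
nΣpq − ΣpΣq = 54915.21 − 55093.21 = -178
nΣp² − (Σp)² = 97695.15 − 95048.89 = 2646.26; nΣq² − (Σq)² = 33389.37 − 31933.69 = 1455.68
r = -178 / √(2646.26 × 1455.68) = -178 / 1962.6787 ≈ -0.091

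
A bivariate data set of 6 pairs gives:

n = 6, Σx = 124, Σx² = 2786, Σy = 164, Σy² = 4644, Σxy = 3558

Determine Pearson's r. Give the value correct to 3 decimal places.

r = (nΣxy − ΣxΣy) / √[(nΣx² − (Σx)²)(nΣy² − (Σy)²)]
Numerator: 6×3558 − 124×164 = 1012
Denominator: √[(16716 − 15376)(27864 − 26896)] = √[1340 × 968] = 1138.9118
r = 1012 / 1138.9118 ≈ 0.889

0.889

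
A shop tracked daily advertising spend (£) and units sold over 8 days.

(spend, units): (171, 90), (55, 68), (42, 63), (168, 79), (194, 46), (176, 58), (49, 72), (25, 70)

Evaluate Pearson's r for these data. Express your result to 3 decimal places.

-0.089

n = 8, Σx = 880, Σy = 546, Σx² = 133892, Σy² = 38498, Σxy = 59458
nΣxy − ΣxΣy = 475664 − 480480 = -4816
nΣx² − (Σx)² = 1071136 − 774400 = 296736; nΣy² − (Σy)² = 307984 − 298116 = 9868
r = -4816 / √(296736 × 9868) = -4816 / 54112.7605 ≈ -0.089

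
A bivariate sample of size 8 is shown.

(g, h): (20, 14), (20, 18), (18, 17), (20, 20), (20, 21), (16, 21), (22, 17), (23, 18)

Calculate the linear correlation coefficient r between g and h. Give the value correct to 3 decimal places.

-0.326

n = 8, Σg = 159, Σh = 146, Σg² = 3193, Σh² = 2704, Σgh = 2890
nΣgh − ΣgΣh = 23120 − 23214 = -94
nΣg² − (Σg)² = 25544 − 25281 = 263; nΣh² − (Σh)² = 21632 − 21316 = 316
r = -94 / √(263 × 316) = -94 / 288.2846 ≈ -0.326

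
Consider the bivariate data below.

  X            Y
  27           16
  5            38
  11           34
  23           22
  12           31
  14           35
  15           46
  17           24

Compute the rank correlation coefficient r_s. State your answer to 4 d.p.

Rank X: 8, 1, 2, 7, 3, 4, 5, 6
Rank Y: 1, 7, 5, 2, 4, 6, 8, 3
d = rank(X) − rank(Y): 7, -6, -3, 5, -1, -2, -3, 3; Σd² = 142
ρ = 1 − 6Σd² / [n(n²−1)] = 1 − 6×142 / (8×63) = 1 − 852/504 ≈ -0.6905

-0.6905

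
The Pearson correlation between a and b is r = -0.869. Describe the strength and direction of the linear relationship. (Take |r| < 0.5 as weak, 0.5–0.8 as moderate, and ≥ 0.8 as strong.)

strong negative

r = -0.869 < 0 so the relationship is negative.
|r| = 0.869, which falls in the strong range.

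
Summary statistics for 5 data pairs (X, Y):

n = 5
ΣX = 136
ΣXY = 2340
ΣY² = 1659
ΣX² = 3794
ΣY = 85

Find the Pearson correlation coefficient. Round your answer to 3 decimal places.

0.197

r = (nΣXY − ΣXΣY) / √[(nΣX² − (ΣX)²)(nΣY² − (ΣY)²)]
Numerator: 5×2340 − 136×85 = 140
Denominator: √[(18970 − 18496)(8295 − 7225)] = √[474 × 1070] = 712.1657
r = 140 / 712.1657 ≈ 0.197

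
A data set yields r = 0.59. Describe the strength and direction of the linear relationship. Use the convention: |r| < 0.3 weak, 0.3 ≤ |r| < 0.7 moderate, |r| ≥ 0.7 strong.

r = 0.59 > 0 so the relationship is positive.
|r| = 0.59, which falls in the moderate range.

moderate positive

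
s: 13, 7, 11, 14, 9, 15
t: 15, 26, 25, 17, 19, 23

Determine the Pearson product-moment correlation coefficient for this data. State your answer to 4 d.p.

n = 6, Σs = 69, Σt = 125, Σs² = 841, Σt² = 2705, Σst = 1406
nΣst − ΣsΣt = 8436 − 8625 = -189
nΣs² − (Σs)² = 5046 − 4761 = 285; nΣt² − (Σt)² = 16230 − 15625 = 605
r = -189 / √(285 × 605) = -189 / 415.2409 ≈ -0.4552

-0.4552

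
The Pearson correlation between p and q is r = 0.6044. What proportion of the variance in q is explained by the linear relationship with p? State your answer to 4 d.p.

r² = (0.6044)² = 0.3653

0.3653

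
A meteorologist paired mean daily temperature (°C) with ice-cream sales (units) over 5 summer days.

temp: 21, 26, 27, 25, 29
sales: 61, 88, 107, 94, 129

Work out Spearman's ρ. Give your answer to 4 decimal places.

0.9000

Rank temp: 1, 3, 4, 2, 5
Rank sales: 1, 2, 4, 3, 5
d = rank(temp) − rank(sales): 0, 1, 0, -1, 0; Σd² = 2
ρ = 1 − 6Σd² / [n(n²−1)] = 1 − 6×2 / (5×24) = 1 − 12/120 ≈ 0.9000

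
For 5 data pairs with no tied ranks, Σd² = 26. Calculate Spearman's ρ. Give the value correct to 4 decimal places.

ρ = 1 − 6Σd² / [n(n²−1)] = 1 − 6×26 / (5×24)
  = 1 − 156/120 = 1 − 1.30000 ≈ -0.3000

-0.3000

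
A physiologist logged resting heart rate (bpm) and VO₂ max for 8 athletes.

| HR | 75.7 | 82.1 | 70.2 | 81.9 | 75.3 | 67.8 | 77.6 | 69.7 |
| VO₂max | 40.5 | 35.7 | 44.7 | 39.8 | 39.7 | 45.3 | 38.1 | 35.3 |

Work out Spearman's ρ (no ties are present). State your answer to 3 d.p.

Rank HR: 5, 8, 3, 7, 4, 1, 6, 2
Rank VO₂max: 6, 2, 7, 5, 4, 8, 3, 1
d = rank(HR) − rank(VO₂max): -1, 6, -4, 2, 0, -7, 3, 1; Σd² = 116
ρ = 1 − 6Σd² / [n(n²−1)] = 1 − 6×116 / (8×63) = 1 − 696/504 ≈ -0.381

-0.381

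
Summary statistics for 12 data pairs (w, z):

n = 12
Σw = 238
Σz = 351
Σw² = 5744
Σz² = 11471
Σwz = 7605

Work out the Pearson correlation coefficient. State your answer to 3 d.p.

r = (nΣwz − ΣwΣz) / √[(nΣw² − (Σw)²)(nΣz² − (Σz)²)]
Numerator: 12×7605 − 238×351 = 7722
Denominator: √[(68928 − 56644)(137652 − 123201)] = √[12284 × 14451] = 13323.5162
r = 7722 / 13323.5162 ≈ 0.580

0.580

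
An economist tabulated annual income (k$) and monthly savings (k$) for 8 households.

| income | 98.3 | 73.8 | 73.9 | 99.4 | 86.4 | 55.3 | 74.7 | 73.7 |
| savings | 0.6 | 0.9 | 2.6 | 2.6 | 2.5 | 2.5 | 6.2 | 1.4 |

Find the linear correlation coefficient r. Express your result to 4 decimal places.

-0.2058

n = 8, Σx = 635.5, Σy = 19.3, Σx² = 51985.73, Σy² = 67.59, Σxy = 1496.55
nΣxy − ΣxΣy = 11972.4 − 12265.15 = -292.75
nΣx² − (Σx)² = 415885.84 − 403860.25 = 12025.59; nΣy² − (Σy)² = 540.72 − 372.49 = 168.23
r = -292.75 / √(12025.59 × 168.23) = -292.75 / 1422.3449 ≈ -0.2058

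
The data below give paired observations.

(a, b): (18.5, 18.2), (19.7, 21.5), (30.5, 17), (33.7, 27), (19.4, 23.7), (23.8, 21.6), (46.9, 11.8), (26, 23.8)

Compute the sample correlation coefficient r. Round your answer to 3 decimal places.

-0.502

n = 8, Σa = 218.5, Σb = 164.6, Σa² = 6614.69, Σb² = 3545.42, Σab = 4334.73
nΣab − ΣaΣb = 34677.84 − 35965.1 = -1287.26
nΣa² − (Σa)² = 52917.52 − 47742.25 = 5175.27; nΣb² − (Σb)² = 28363.36 − 27093.16 = 1270.2
r = -1287.26 / √(5175.27 × 1270.2) = -1287.26 / 2563.9087 ≈ -0.502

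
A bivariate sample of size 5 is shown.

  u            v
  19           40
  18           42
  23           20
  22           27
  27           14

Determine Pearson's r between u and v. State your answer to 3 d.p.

-0.971

n = 5, Σu = 109, Σv = 143, Σu² = 2427, Σv² = 4689, Σuv = 2948
nΣuv − ΣuΣv = 14740 − 15587 = -847
nΣu² − (Σu)² = 12135 − 11881 = 254; nΣv² − (Σv)² = 23445 − 20449 = 2996
r = -847 / √(254 × 2996) = -847 / 872.3440 ≈ -0.971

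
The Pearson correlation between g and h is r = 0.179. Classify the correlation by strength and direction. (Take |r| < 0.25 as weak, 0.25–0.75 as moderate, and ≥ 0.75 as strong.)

r = 0.179 > 0 so the relationship is positive.
|r| = 0.179, which falls in the weak range.

weak positive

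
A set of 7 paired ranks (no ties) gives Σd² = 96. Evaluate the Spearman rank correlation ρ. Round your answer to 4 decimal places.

-0.7143

ρ = 1 − 6Σd² / [n(n²−1)] = 1 − 6×96 / (7×48)
  = 1 − 576/336 = 1 − 1.71429 ≈ -0.7143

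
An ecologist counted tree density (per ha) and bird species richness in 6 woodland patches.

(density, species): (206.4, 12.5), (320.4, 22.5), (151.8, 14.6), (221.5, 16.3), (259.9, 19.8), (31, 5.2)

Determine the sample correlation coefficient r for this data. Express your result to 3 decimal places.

0.956

n = 6, Σx = 1191, Σy = 90.9, Σx² = 285871.62, Σy² = 1560.43, Σxy = 20922.95
nΣxy − ΣxΣy = 125537.7 − 108261.9 = 17275.8
nΣx² − (Σx)² = 1715229.72 − 1418481 = 296748.72; nΣy² − (Σy)² = 9362.58 − 8262.81 = 1099.77
r = 17275.8 / √(296748.72 × 1099.77) = 17275.8 / 18065.3076 ≈ 0.956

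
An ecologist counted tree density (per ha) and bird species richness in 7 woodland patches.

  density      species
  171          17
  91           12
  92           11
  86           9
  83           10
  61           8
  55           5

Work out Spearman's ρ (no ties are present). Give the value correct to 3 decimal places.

Rank density: 7, 5, 6, 4, 3, 2, 1
Rank species: 7, 6, 5, 3, 4, 2, 1
d = rank(density) − rank(species): 0, -1, 1, 1, -1, 0, 0; Σd² = 4
ρ = 1 − 6Σd² / [n(n²−1)] = 1 − 6×4 / (7×48) = 1 − 24/336 ≈ 0.929

0.929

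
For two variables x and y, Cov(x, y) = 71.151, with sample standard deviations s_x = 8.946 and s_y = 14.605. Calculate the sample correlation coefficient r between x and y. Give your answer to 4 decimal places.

0.5446

r = Cov(x,y) / (s_x · s_y) = 71.151 / (8.946 × 14.605)
  = 71.151 / 130.6563 ≈ 0.5446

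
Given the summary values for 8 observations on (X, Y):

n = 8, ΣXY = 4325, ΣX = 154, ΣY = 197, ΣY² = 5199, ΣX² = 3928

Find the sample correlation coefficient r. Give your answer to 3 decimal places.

0.920

r = (nΣXY − ΣXΣY) / √[(nΣX² − (ΣX)²)(nΣY² − (ΣY)²)]
Numerator: 8×4325 − 154×197 = 4262
Denominator: √[(31424 − 23716)(41592 − 38809)] = √[7708 × 2783] = 4631.5617
r = 4262 / 4631.5617 ≈ 0.920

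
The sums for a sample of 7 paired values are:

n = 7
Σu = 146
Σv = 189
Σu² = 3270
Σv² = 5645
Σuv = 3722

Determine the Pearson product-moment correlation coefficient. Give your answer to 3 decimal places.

-0.630

r = (nΣuv − ΣuΣv) / √[(nΣu² − (Σu)²)(nΣv² − (Σv)²)]
Numerator: 7×3722 − 146×189 = -1540
Denominator: √[(22890 − 21316)(39515 − 35721)] = √[1574 × 3794] = 2443.7177
r = -1540 / 2443.7177 ≈ -0.630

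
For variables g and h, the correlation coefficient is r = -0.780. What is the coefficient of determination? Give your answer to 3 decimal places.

r² = (-0.780)² = 0.608

0.608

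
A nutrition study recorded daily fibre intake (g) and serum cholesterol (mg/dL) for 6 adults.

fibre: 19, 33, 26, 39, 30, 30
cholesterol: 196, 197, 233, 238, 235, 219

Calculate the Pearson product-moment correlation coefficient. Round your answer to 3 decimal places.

0.474

n = 6, Σx = 177, Σy = 1318, Σx² = 5447, Σy² = 291344, Σxy = 39185
nΣxy − ΣxΣy = 235110 − 233286 = 1824
nΣx² − (Σx)² = 32682 − 31329 = 1353; nΣy² − (Σy)² = 1748064 − 1737124 = 10940
r = 1824 / √(1353 × 10940) = 1824 / 3847.3133 ≈ 0.474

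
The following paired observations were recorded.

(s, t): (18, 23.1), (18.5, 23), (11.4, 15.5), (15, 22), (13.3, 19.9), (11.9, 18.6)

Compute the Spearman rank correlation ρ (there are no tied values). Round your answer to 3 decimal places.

Rank s: 5, 6, 1, 4, 3, 2
Rank t: 6, 5, 1, 4, 3, 2
d = rank(s) − rank(t): -1, 1, 0, 0, 0, 0; Σd² = 2
ρ = 1 − 6Σd² / [n(n²−1)] = 1 − 6×2 / (6×35) = 1 − 12/210 ≈ 0.943

0.943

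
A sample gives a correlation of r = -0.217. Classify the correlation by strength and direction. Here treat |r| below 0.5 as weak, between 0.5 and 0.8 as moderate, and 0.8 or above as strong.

r = -0.217 < 0 so the relationship is negative.
|r| = 0.217, which falls in the weak range.

weak negative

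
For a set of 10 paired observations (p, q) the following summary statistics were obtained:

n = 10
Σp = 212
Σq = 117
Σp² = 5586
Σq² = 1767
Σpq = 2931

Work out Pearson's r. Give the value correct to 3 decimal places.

0.684

r = (nΣpq − ΣpΣq) / √[(nΣp² − (Σp)²)(nΣq² − (Σq)²)]
Numerator: 10×2931 − 212×117 = 4506
Denominator: √[(55860 − 44944)(17670 − 13689)] = √[10916 × 3981] = 6592.1617
r = 4506 / 6592.1617 ≈ 0.684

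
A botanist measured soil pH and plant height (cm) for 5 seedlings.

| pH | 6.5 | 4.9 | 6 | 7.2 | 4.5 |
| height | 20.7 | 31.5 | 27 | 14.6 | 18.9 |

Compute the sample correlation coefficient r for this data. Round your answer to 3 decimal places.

-0.496

n = 5, Σx = 29.1, Σy = 112.7, Σx² = 174.35, Σy² = 2720.11, Σxy = 641.07
nΣxy − ΣxΣy = 3205.35 − 3279.57 = -74.22
nΣx² − (Σx)² = 871.75 − 846.81 = 24.94; nΣy² − (Σy)² = 13600.55 − 12701.29 = 899.26
r = -74.22 / √(24.94 × 899.26) = -74.22 / 149.7583 ≈ -0.496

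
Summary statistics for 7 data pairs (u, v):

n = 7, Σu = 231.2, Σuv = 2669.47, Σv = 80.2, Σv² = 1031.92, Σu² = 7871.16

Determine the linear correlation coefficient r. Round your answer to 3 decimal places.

0.126

r = (nΣuv − ΣuΣv) / √[(nΣu² − (Σu)²)(nΣv² − (Σv)²)]
Numerator: 7×2669.47 − 231.2×80.2 = 144.05
Denominator: √[(55098.12 − 53453.44)(7223.44 − 6432.04)] = √[1644.68 × 791.4] = 1140.8767
r = 144.05 / 1140.8767 ≈ 0.126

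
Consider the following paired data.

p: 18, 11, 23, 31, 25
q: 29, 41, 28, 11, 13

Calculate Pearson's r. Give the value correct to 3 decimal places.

n = 5, Σp = 108, Σq = 122, Σp² = 2560, Σq² = 3596, Σpq = 2283
nΣpq − ΣpΣq = 11415 − 13176 = -1761
nΣp² − (Σp)² = 12800 − 11664 = 1136; nΣq² − (Σq)² = 17980 − 14884 = 3096
r = -1761 / √(1136 × 3096) = -1761 / 1875.3816 ≈ -0.939

-0.939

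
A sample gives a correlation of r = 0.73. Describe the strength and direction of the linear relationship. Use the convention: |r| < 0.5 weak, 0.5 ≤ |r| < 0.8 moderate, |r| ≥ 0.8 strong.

moderate positive

r = 0.73 > 0 so the relationship is positive.
|r| = 0.73, which falls in the moderate range.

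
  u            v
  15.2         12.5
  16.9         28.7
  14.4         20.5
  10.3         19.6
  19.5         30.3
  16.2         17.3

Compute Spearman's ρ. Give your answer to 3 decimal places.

0.543

Rank u: 3, 5, 2, 1, 6, 4
Rank v: 1, 5, 4, 3, 6, 2
d = rank(u) − rank(v): 2, 0, -2, -2, 0, 2; Σd² = 16
ρ = 1 − 6Σd² / [n(n²−1)] = 1 − 6×16 / (6×35) = 1 − 96/210 ≈ 0.543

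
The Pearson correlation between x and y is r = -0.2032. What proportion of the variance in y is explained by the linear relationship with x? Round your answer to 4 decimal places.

0.0413

r² = (-0.2032)² = 0.0413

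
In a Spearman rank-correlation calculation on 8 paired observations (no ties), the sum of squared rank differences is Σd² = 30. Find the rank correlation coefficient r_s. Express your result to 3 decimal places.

ρ = 1 − 6Σd² / [n(n²−1)] = 1 − 6×30 / (8×63)
  = 1 − 180/504 = 1 − 0.3571 ≈ 0.643

0.643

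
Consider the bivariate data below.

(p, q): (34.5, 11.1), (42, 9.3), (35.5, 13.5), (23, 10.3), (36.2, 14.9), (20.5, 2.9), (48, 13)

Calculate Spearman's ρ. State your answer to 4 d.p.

0.4643

Rank p: 3, 6, 4, 2, 5, 1, 7
Rank q: 4, 2, 6, 3, 7, 1, 5
d = rank(p) − rank(q): -1, 4, -2, -1, -2, 0, 2; Σd² = 30
ρ = 1 − 6Σd² / [n(n²−1)] = 1 − 6×30 / (7×48) = 1 − 180/336 ≈ 0.4643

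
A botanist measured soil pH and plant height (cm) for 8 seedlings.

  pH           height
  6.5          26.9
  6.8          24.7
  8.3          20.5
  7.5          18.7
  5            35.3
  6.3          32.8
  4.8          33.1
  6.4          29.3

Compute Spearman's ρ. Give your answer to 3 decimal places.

-0.952

Rank pH: 5, 6, 8, 7, 2, 3, 1, 4
Rank height: 4, 3, 2, 1, 8, 6, 7, 5
d = rank(pH) − rank(height): 1, 3, 6, 6, -6, -3, -6, -1; Σd² = 164
ρ = 1 − 6Σd² / [n(n²−1)] = 1 − 6×164 / (8×63) = 1 − 984/504 ≈ -0.952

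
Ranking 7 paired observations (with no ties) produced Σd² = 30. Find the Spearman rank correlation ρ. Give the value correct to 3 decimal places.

0.464

ρ = 1 − 6Σd² / [n(n²−1)] = 1 − 6×30 / (7×48)
  = 1 − 180/336 = 1 − 0.5357 ≈ 0.464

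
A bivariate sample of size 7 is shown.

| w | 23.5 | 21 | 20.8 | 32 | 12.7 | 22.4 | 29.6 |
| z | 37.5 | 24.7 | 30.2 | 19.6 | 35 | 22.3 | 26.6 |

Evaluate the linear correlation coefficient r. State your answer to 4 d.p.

n = 7, Σw = 162, Σz = 195.9, Σw² = 3989.1, Σz² = 5742.39, Σwz = 4386.69
nΣwz − ΣwΣz = 30706.83 − 31735.8 = -1028.97
nΣw² − (Σw)² = 27923.7 − 26244 = 1679.7; nΣz² − (Σz)² = 40196.73 − 38376.81 = 1819.92
r = -1028.97 / √(1679.7 × 1819.92) = -1028.97 / 1748.4049 ≈ -0.5885

-0.5885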